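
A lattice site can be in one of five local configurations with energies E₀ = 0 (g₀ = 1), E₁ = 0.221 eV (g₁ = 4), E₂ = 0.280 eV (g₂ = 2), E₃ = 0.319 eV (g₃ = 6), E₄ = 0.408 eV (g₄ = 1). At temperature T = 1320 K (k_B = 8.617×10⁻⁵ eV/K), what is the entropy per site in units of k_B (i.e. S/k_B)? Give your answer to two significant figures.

2.0

k_BT = 8.617×10⁻⁵ × 1320 K = 0.1137 eV.
Eᵢ/kT = 0, 1.944, 2.463, 2.806, 3.588.
Z = Σ gᵢe^(−Eᵢ/kT) = 1·e^(−0) + 4·e^(−1.944) + 2·e^(−2.463) + 6·e^(−2.806) + 1·e^(−3.588) = 1.000 + 0.5725 + 0.1704 + 0.3627 + 0.02765 = 2.133.
⟨E⟩ = Σ EᵢPᵢ = 0.1412 eV.
S/k_B = ln Z + ⟨E⟩/kT = ln(2.133) + 0.1412/0.1137 = 0.7575 + 1.242 = 2.0.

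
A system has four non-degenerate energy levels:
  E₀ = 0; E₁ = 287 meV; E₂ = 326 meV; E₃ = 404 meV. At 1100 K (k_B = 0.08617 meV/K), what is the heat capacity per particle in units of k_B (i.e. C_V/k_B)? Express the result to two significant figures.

0.90

k_BT = 0.08617 × 1100 K = 94.79 meV.
Eᵢ/kT = 0, 3.028, 3.439, 4.262.
Z = Σ e^(−Eᵢ/kT) = e^(−0) + e^(−3.028) + e^(−3.439) + e^(−4.262) = 1.000 + 0.04841 + 0.03210 + 0.01409 = 1.095.
⟨E⟩ = 27.44 meV, ⟨E²⟩ = 8857 meV².
C_V/k_B = (⟨E²⟩ − ⟨E⟩²)/(kT)² = (8857 − 753.0)/8985 = 0.90.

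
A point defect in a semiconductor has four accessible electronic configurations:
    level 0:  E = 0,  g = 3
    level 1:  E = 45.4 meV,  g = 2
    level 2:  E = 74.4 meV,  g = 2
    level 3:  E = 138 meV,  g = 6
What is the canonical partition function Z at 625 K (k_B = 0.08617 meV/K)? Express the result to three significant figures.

k_BT = 0.08617 × 625 K = 53.856 meV.
Eᵢ/kT = 0, 0.84299, 1.3815, 2.5624.
Z = Σ gᵢe^(−Eᵢ/kT) = 3·e^(−0) + 2·e^(−0.84299) + 2·e^(−1.3815) + 6·e^(−2.5624) = 3.0000 + 0.86084 + 0.50240 + 0.46272 = 4.8260.

Z = 4.83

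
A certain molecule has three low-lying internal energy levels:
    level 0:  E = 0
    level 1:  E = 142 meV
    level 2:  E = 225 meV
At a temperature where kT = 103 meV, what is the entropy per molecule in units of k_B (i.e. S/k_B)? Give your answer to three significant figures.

Eᵢ/kT = 0, 1.3786, 2.1845.
Z = Σ e^(−Eᵢ/kT) = e^(−0) + e^(−1.3786) + e^(−2.1845) = 1.0000 + 0.25193 + 0.11253 = 1.3645.
⟨E⟩ = Σ EᵢPᵢ = 44.773 meV.
S/k_B = ln Z + ⟨E⟩/kT = ln(1.3645) + 44.773/103 = 0.31079 + 0.43469 = 0.745.

0.745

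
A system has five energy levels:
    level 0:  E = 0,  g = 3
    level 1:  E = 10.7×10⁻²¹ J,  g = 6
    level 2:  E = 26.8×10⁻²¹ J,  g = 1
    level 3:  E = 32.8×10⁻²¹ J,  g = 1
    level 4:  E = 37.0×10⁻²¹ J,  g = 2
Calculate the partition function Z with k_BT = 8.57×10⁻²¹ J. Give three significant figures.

Z = 4.81

Eᵢ/kT = 0, 1.2485, 3.1272, 3.8273, 4.3174.
Z = Σ gᵢe^(−Eᵢ/kT) = 3·e^(−0) + 6·e^(−1.2485) + 1·e^(−3.1272) + 1·e^(−3.8273) + 2·e^(−4.3174) = 3.0000 + 1.7216 + 0.043840 + 0.021768 + 0.026669 = 4.8139.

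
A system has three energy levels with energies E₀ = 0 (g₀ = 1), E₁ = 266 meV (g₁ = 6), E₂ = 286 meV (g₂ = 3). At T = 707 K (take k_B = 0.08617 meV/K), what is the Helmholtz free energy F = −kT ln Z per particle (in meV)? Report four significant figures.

-6.007 meV

k_BT = 0.08617 × 707 K = 60.9222 meV.
Eᵢ/kT = 0, 4.36622, 4.69451.
Z = Σ gᵢe^(−Eᵢ/kT) = 1·e^(−0) + 6·e^(−4.36622) + 3·e^(−4.69451) = 1.00000 + 0.0761949 + 0.0274360 = 1.10363.
F = −kT ln Z = −60.9222 × ln(1.10363) = −60.9222 × 0.0986047 = -6.007 meV.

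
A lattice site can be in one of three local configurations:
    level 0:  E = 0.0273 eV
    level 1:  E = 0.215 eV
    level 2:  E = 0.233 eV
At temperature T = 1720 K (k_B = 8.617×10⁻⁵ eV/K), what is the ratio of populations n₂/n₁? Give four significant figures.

0.8856

k_BT = 8.617×10⁻⁵ × 1720 K = 0.148212 eV.
n₂/n₁ = exp[−(E₂−E₁)/kT] = exp(−(0.018 eV)/(0.148212 eV)) = exp(-0.121448) = 0.8856.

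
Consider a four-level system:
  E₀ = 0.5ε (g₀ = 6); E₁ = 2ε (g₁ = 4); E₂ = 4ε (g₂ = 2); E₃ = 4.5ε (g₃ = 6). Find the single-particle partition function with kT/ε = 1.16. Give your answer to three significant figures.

Z = 4.80

Eᵢ/kT = 0.43103, 1.7241, 3.4483, 3.8793.
Z = Σ gᵢe^(−Eᵢ/kT) = 6·e^(−0.43103) + 4·e^(−1.7241) + 2·e^(−3.4483) + 6·e^(−3.8793) = 3.8990 + 0.71333 + 0.063599 + 0.12399 = 4.7999.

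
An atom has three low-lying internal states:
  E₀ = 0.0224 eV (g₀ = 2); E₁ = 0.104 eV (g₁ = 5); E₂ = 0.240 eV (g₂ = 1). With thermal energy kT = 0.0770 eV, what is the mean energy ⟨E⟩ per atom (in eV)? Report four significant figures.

0.06309 eV

Eᵢ/kT = 0.290909, 1.35065, 3.11688.
Z = Σ gᵢe^(−Eᵢ/kT) = 2·e^(−0.290909) + 5·e^(−1.35065) + 1·e^(−3.11688) = 1.49517 + 1.29536 + 0.0442952 = 2.83483.
⟨E⟩ = Σ Eᵢ gᵢe^(−Eᵢ/kT) / Z = (0.0224·1.49517 + 0.104·1.29536 + 0.240·0.0442952) / 2.83483 = 0.06309 eV.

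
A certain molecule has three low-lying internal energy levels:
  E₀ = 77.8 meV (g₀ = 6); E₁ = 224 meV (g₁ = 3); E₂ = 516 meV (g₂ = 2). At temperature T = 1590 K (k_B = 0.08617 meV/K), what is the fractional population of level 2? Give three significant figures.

0.0115

k_BT = 0.08617 × 1590 K = 137.01 meV.
Eᵢ/kT = 0.56784, 1.6349, 3.7661.
Z = Σ gᵢe^(−Eᵢ/kT) = 6·e^(−0.56784) + 3·e^(−1.6349) + 2·e^(−3.7661) = 3.4005 + 0.58492 + 0.046284 = 4.0317.
P₂ = g₂ e^(−E₂/kT) / Z = 0.046284/4.0317 = 0.0115.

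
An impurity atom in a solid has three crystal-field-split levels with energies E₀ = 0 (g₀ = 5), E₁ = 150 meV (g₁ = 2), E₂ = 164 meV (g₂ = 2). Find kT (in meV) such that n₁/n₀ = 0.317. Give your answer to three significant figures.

645 meV

n₁/n₀ = (g₁/g₀) exp[−(E₁−E₀)/kT] = 0.317.
⇒ (E₁−E₀)/kT = ln((2/5)/0.317) = ln(1.2618) = 0.23254.
kT = 150 meV / 0.23254 = 645 meV.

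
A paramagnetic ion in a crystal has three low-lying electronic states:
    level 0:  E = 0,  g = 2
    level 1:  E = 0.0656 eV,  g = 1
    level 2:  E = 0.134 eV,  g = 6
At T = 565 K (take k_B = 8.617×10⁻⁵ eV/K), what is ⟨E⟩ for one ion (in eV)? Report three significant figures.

k_BT = 8.617×10⁻⁵ × 565 K = 0.048686 eV.
Eᵢ/kT = 0, 1.3474, 2.7523.
Z = Σ gᵢe^(−Eᵢ/kT) = 2·e^(−0) + 1·e^(−1.3474) + 6·e^(−2.7523) = 2.0000 + 0.25992 + 0.38269 = 2.6426.
⟨E⟩ = Σ Eᵢ gᵢe^(−Eᵢ/kT) / Z = (0·2.0000 + 0.0656·0.25992 + 0.134·0.38269) / 2.6426 = 0.0259 eV.

0.0259 eV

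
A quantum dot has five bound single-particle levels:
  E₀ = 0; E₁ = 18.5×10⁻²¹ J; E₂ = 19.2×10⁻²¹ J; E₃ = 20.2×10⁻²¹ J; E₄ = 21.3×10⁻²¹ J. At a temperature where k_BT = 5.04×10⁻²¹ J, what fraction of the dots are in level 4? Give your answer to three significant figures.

Eᵢ/kT = 0, 3.6706, 3.8095, 4.0079, 4.2262.
Z = Σ e^(−Eᵢ/kT) = e^(−0) + e^(−3.6706) + e^(−3.8095) + e^(−4.0079) + e^(−4.2262) = 1.0000 + 0.025461 + 0.022159 + 0.018172 + 0.014608 = 1.0804.
P₄ = e^(−E₄/kT) / Z = 0.014608/1.0804 = 0.0135.

0.0135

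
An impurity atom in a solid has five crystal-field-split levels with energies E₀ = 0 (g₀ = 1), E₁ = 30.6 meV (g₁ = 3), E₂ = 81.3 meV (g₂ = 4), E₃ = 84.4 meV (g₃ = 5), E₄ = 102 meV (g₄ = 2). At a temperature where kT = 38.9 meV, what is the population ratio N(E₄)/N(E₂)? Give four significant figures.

n₄/n₂ = (g₄/g₂) exp[−(E₄−E₂)/kT] = (2/4) × exp(−(20.7 meV)/(38.9 meV)) = (2/4) × exp(-0.532134) = 0.2937.

0.2937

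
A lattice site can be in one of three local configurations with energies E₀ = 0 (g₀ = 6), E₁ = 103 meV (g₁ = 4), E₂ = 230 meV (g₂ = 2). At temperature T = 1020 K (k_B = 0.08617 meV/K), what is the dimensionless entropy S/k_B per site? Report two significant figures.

k_BT = 0.08617 × 1020 K = 87.89 meV.
Eᵢ/kT = 0, 1.172, 2.617.
Z = Σ gᵢe^(−Eᵢ/kT) = 6·e^(−0) + 4·e^(−1.172) + 2·e^(−2.617) = 6.000 + 1.239 + 0.1460 = 7.385.
⟨E⟩ = Σ EᵢPᵢ = 21.83 meV.
S/k_B = ln Z + ⟨E⟩/kT = ln(7.385) + 21.83/87.89 = 1.999 + 0.2484 = 2.2.

2.2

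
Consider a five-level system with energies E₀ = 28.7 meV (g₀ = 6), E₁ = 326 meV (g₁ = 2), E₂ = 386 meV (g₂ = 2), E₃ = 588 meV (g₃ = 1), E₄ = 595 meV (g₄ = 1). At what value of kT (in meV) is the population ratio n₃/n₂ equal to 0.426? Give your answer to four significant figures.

1261 meV

n₃/n₂ = (g₃/g₂) exp[−(E₃−E₂)/kT] = 0.426.
⇒ (E₃−E₂)/kT = ln((1/2)/0.426) = ln(1.17371) = 0.160170.
kT = 202 meV / 0.160170 = 1261 meV.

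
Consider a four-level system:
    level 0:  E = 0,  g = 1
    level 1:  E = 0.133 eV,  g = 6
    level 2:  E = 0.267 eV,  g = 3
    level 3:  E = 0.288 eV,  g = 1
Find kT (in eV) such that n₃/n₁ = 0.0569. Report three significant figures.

0.144 eV

n₃/n₁ = (g₃/g₁) exp[−(E₃−E₁)/kT] = 0.0569.
⇒ (E₃−E₁)/kT = ln((1/6)/0.0569) = ln(2.9291) = 1.0747.
kT = 0.155 eV / 1.0747 = 0.144 eV.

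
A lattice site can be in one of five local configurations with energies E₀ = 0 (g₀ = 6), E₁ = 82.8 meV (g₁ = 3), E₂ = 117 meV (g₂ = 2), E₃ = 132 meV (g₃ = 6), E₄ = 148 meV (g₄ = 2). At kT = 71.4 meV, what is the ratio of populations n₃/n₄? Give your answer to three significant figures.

n₃/n₄ = (g₃/g₄) exp[−(E₃−E₄)/kT] = (6/2) × exp(−(-16 meV)/(71.4 meV)) = (6/2) × exp(0.22409) = 3.75.

3.75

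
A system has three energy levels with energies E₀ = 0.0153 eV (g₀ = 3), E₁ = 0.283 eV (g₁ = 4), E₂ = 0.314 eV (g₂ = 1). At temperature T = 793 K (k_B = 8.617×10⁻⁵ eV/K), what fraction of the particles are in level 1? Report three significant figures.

0.0257

k_BT = 8.617×10⁻⁵ × 793 K = 0.068333 eV.
Eᵢ/kT = 0.22390, 4.1415, 4.5951.
Z = Σ gᵢe^(−Eᵢ/kT) = 3·e^(−0.22390) + 4·e^(−4.1415) + 1·e^(−4.5951) = 2.3982 + 0.063596 + 0.010101 = 2.4719.
P₁ = g₁ e^(−E₁/kT) / Z = 0.063596/2.4719 = 0.0257.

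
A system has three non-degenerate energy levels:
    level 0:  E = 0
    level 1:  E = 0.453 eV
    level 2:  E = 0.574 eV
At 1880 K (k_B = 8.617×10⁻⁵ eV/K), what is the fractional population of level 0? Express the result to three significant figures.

k_BT = 8.617×10⁻⁵ × 1880 K = 0.16200 eV.
Eᵢ/kT = 0, 2.7963, 3.5432.
Z = Σ e^(−Eᵢ/kT) = e^(−0) + e^(−2.7963) + e^(−3.5432) = 1.0000 + 0.061035 + 0.028921 = 1.0900.
P₀ = e^(−E₀/kT) / Z = 1.0000/1.0900 = 0.917.

0.917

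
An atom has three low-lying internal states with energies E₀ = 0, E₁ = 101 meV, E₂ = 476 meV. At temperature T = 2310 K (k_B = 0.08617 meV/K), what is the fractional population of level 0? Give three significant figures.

0.590

k_BT = 0.08617 × 2310 K = 199.05 meV.
Eᵢ/kT = 0, 0.50741, 2.3914.
Z = Σ e^(−Eᵢ/kT) = e^(−0) + e^(−0.50741) + e^(−2.3914) = 1.0000 + 0.60205 + 0.091501 = 1.6936.
P₀ = e^(−E₀/kT) / Z = 1.0000/1.6936 = 0.590.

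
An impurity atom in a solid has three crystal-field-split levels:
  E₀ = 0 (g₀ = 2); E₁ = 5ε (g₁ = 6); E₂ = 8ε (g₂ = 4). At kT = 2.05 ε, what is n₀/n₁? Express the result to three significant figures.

n₀/n₁ = (g₀/g₁) exp[−(E₀−E₁)/kT] = (2/6) × exp(−(-5ε)/(2.05ε)) = (2/6) × exp(2.4390) = 3.82.

3.82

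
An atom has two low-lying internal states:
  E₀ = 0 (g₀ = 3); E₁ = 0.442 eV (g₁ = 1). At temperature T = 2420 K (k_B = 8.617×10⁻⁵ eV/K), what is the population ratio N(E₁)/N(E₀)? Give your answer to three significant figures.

0.0400

k_BT = 8.617×10⁻⁵ × 2420 K = 0.20853 eV.
n₁/n₀ = (g₁/g₀) exp[−(E₁−E₀)/kT] = (1/3) × exp(−(0.442 eV)/(0.20853 eV)) = (1/3) × exp(-2.1196) = 0.0400.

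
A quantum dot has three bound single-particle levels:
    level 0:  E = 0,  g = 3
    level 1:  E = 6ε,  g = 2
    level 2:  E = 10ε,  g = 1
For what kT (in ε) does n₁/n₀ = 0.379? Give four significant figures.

10.62 ε

n₁/n₀ = (g₁/g₀) exp[−(E₁−E₀)/kT] = 0.379.
⇒ (E₁−E₀)/kT = ln((2/3)/0.379) = ln(1.75901) = 0.564751.
kT = 6ε / 0.564751 = 10.62 ε.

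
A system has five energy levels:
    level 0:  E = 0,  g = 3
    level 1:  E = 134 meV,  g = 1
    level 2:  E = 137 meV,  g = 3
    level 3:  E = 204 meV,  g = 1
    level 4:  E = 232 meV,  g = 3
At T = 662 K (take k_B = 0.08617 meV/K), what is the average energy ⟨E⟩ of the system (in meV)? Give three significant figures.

k_BT = 0.08617 × 662 K = 57.045 meV.
Eᵢ/kT = 0, 2.3490, 2.4016, 3.5761, 4.0670.
Z = Σ gᵢe^(−Eᵢ/kT) = 3·e^(−0) + 1·e^(−2.3490) + 3·e^(−2.4016) + 1·e^(−3.5761) + 3·e^(−4.0670) = 3.0000 + 0.095465 + 0.27172 + 0.027985 + 0.051386 = 3.4466.
⟨E⟩ = Σ Eᵢ gᵢe^(−Eᵢ/kT) / Z = (0·3.0000 + 134·0.095465 + 137·0.27172 + 204·0.027985 + 232·0.051386) / 3.4466 = 19.6 meV.

19.6 meV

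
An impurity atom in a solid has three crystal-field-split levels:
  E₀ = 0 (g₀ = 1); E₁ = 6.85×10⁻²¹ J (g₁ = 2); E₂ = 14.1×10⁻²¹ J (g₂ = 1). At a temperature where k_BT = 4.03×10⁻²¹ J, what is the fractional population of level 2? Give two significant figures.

0.022

Eᵢ/kT = 0, 1.700, 3.499.
Z = Σ gᵢe^(−Eᵢ/kT) = 1·e^(−0) + 2·e^(−1.700) + 1·e^(−3.499) = 1.000 + 0.3654 + 0.03023 = 1.396.
P₂ = g₂ e^(−E₂/kT) / Z = 0.03023/1.396 = 0.022.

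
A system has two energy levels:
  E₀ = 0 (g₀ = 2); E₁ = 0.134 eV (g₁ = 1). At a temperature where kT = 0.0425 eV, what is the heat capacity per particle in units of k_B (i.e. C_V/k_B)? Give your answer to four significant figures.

0.2036

Eᵢ/kT = 0, 3.15294.
Z = Σ gᵢe^(−Eᵢ/kT) = 2·e^(−0) + 1·e^(−3.15294) = 2.00000 + 0.0427263 = 2.04273.
⟨E⟩ = 0.00280278 eV, ⟨E²⟩ = 0.000375573 eV².
C_V/k_B = (⟨E²⟩ − ⟨E⟩²)/(kT)² = (0.000375573 − 0.00000785558)/0.00180625 = 0.2036.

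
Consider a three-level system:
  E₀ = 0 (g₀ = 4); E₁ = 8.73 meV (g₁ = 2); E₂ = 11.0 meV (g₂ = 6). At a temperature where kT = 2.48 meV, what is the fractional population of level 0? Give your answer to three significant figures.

0.968

Eᵢ/kT = 0, 3.5202, 4.4355.
Z = Σ gᵢe^(−Eᵢ/kT) = 4·e^(−0) + 2·e^(−3.5202) + 6·e^(−4.4355) = 4.0000 + 0.059187 + 0.071095 = 4.1303.
P₀ = g₀ e^(−E₀/kT) / Z = 4.0000/4.1303 = 0.968.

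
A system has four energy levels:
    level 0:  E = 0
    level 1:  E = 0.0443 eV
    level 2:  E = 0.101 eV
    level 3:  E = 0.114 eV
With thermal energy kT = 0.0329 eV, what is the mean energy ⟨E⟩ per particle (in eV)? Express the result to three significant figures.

0.0148 eV

Eᵢ/kT = 0, 1.3465, 3.0699, 3.4650.
Z = Σ e^(−Eᵢ/kT) = e^(−0) + e^(−1.3465) + e^(−3.0699) + e^(−3.4650) = 1.0000 + 0.26015 + 0.046426 + 0.031273 = 1.3378.
⟨E⟩ = Σ Eᵢ e^(−Eᵢ/kT) / Z = (0·1.0000 + 0.0443·0.26015 + 0.101·0.046426 + 0.114·0.031273) / 1.3378 = 0.0148 eV.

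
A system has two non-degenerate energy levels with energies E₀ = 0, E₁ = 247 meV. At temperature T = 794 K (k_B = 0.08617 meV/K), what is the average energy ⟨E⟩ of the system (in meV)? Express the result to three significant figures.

k_BT = 0.08617 × 794 K = 68.419 meV.
Eᵢ/kT = 0, 3.6101.
Z = Σ e^(−Eᵢ/kT) = e^(−0) + e^(−3.6101) = 1.0000 + 0.027049 = 1.0270.
⟨E⟩ = Σ Eᵢ e^(−Eᵢ/kT) / Z = (0·1.0000 + 247·0.027049) / 1.0270 = 6.51 meV.

6.51 meV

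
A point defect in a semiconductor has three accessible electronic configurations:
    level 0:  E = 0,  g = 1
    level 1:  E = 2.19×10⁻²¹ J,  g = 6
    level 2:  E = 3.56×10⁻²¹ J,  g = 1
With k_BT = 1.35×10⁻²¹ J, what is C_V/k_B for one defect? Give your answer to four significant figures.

Eᵢ/kT = 0, 1.62222, 2.63704.
Z = Σ gᵢe^(−Eᵢ/kT) = 1·e^(−0) + 6·e^(−1.62222) + 1·e^(−2.63704) = 1.00000 + 1.18476 + 0.0715728 = 2.25633.
⟨E⟩ = 1.26286, ⟨E²⟩ = 2.92037.
C_V/k_B = (⟨E²⟩ − ⟨E⟩²)/(kT)² = (2.92037 − 1.59482)/1.82250 = 0.7273.

0.7273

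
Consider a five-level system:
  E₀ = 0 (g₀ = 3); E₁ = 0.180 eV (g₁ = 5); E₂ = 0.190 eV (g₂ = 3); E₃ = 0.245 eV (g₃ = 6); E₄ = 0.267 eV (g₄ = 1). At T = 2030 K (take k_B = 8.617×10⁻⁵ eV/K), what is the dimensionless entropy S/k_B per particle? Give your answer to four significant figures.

k_BT = 8.617×10⁻⁵ × 2030 K = 0.174925 eV.
Eᵢ/kT = 0, 1.02901, 1.08618, 1.40060, 1.52637.
Z = Σ gᵢe^(−Eᵢ/kT) = 3·e^(−0) + 5·e^(−1.02901) + 3·e^(−1.08618) + 6·e^(−1.40060) + 1·e^(−1.52637) = 3.00000 + 1.78680 + 1.01251 + 1.47869 + 0.217323 = 7.49532.
⟨E⟩ = Σ EᵢPᵢ = 0.124652 eV.
S/k_B = ln Z + ⟨E⟩/kT = ln(7.49532) + 0.124652/0.174925 = 2.01428 + 0.712603 = 2.727.

2.727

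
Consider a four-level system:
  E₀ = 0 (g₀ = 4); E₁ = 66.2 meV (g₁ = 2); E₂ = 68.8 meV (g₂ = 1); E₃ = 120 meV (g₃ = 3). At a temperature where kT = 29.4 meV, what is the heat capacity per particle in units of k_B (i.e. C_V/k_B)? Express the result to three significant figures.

0.516

Eᵢ/kT = 0, 2.2517, 2.3401, 4.0816.
Z = Σ gᵢe^(−Eᵢ/kT) = 4·e^(−0) + 2·e^(−2.2517) + 1·e^(−2.3401) + 3·e^(−4.0816) = 4.0000 + 0.21044 + 0.096318 + 0.050641 = 4.3574.
⟨E⟩ = 6.1125 meV, ⟨E²⟩ = 483.63 meV².
C_V/k_B = (⟨E²⟩ − ⟨E⟩²)/(kT)² = (483.63 − 37.363)/864.36 = 0.516.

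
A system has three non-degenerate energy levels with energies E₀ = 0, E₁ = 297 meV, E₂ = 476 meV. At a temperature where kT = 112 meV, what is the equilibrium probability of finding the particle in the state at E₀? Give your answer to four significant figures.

0.9218

Eᵢ/kT = 0, 2.65179, 4.25000.
Z = Σ e^(−Eᵢ/kT) = e^(−0) + e^(−2.65179) + e^(−4.25000) = 1.00000 + 0.0705249 + 0.0142642 = 1.08479.
P₀ = e^(−E₀/kT) / Z = 1.00000/1.08479 = 0.9218.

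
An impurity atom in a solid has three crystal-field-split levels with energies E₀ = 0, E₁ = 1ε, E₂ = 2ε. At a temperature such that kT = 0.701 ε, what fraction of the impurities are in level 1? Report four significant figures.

Eᵢ/kT = 0, 1.42653, 2.85307.
Z = Σ e^(−Eᵢ/kT) = e^(−0) + e^(−1.42653) + e^(−2.85307) = 1.00000 + 0.240141 + 0.0576670 = 1.29781.
P₁ = e^(−E₁/kT) / Z = 0.240141/1.29781 = 0.1850.

0.1850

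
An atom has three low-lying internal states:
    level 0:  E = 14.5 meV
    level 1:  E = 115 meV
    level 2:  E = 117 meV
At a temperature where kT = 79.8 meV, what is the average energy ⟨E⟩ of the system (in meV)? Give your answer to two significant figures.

51 meV

Eᵢ/kT = 0.1817, 1.441, 1.466.
Z = Σ e^(−Eᵢ/kT) = e^(−0.1817) + e^(−1.441) + e^(−1.466) = 0.8339 + 0.2367 + 0.2308 = 1.301.
⟨E⟩ = Σ Eᵢ e^(−Eᵢ/kT) / Z = (14.5·0.8339 + 115·0.2367 + 117·0.2308) / 1.301 = 51 meV.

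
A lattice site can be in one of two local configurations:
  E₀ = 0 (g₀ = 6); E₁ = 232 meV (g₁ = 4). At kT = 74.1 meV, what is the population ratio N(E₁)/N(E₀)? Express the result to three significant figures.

0.0291

n₁/n₀ = (g₁/g₀) exp[−(E₁−E₀)/kT] = (4/6) × exp(−(232 meV)/(74.1 meV)) = (4/6) × exp(-3.1309) = 0.0291.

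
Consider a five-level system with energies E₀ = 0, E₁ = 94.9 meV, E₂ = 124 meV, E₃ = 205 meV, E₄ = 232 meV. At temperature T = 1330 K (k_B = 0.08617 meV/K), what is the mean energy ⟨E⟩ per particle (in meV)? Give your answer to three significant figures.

71.5 meV

k_BT = 0.08617 × 1330 K = 114.61 meV.
Eᵢ/kT = 0, 0.82803, 1.0819, 1.7887, 2.0243.
Z = Σ e^(−Eᵢ/kT) = e^(−0) + e^(−0.82803) + e^(−1.0819) + e^(−1.7887) + e^(−2.0243) = 1.0000 + 0.43691 + 0.33895 + 0.16718 + 0.13209 = 2.0751.
⟨E⟩ = Σ Eᵢ e^(−Eᵢ/kT) / Z = (0·1.0000 + 94.9·0.43691 + 124·0.33895 + 205·0.16718 + 232·0.13209) / 2.0751 = 71.5 meV.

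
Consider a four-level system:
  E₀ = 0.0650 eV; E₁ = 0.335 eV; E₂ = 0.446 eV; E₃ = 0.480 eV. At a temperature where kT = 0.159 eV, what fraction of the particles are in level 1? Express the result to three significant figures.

0.136

Eᵢ/kT = 0.40881, 2.1069, 2.8050, 3.0189.
Z = Σ e^(−Eᵢ/kT) = e^(−0.40881) + e^(−2.1069) + e^(−2.8050) + e^(−3.0189) = 0.66444 + 0.12161 + 0.060507 + 0.048855 = 0.89541.
P₁ = e^(−E₁/kT) / Z = 0.12161/0.89541 = 0.136.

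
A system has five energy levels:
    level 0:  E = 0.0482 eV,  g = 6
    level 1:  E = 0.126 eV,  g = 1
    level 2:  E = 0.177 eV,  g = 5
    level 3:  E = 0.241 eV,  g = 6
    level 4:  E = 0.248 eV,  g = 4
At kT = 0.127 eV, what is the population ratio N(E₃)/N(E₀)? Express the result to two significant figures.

0.22

n₃/n₀ = (g₃/g₀) exp[−(E₃−E₀)/kT] = (6/6) × exp(−(0.1928 eV)/(0.127 eV)) = (6/6) × exp(-1.518) = 0.22.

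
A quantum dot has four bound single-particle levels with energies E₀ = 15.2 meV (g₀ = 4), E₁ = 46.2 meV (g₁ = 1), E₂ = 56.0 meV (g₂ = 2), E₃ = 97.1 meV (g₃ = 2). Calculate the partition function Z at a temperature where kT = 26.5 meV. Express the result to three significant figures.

Z = 2.72

Eᵢ/kT = 0.57358, 1.7434, 2.1132, 3.6642.
Z = Σ gᵢe^(−Eᵢ/kT) = 4·e^(−0.57358) + 1·e^(−1.7434) + 2·e^(−2.1132) + 2·e^(−3.6642) = 2.2540 + 0.17492 + 0.24170 + 0.051249 = 2.7219.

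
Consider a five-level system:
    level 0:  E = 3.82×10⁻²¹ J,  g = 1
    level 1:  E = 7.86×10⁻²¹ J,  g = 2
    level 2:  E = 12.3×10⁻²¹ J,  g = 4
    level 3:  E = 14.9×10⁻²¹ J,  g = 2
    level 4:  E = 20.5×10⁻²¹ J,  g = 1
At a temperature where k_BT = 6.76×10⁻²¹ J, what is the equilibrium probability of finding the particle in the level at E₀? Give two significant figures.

0.27

Eᵢ/kT = 0.5651, 1.163, 1.820, 2.204, 3.033.
Z = Σ gᵢe^(−Eᵢ/kT) = 1·e^(−0.5651) + 2·e^(−1.163) + 4·e^(−1.820) + 2·e^(−2.204) + 1·e^(−3.033) = 0.5683 + 0.6251 + 0.6481 + 0.2207 + 0.04817 = 2.110.
P₀ = g₀ e^(−E₀/kT) / Z = 0.5683/2.110 = 0.27.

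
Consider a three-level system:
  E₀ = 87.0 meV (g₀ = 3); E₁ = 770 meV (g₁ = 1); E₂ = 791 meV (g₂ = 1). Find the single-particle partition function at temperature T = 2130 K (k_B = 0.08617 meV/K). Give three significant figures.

Z = 1.90

k_BT = 0.08617 × 2130 K = 183.54 meV.
Eᵢ/kT = 0.47401, 4.1953, 4.3097.
Z = Σ gᵢe^(−Eᵢ/kT) = 3·e^(−0.47401) + 1·e^(−4.1953) + 1·e^(−4.3097) = 1.8675 + 0.015066 + 0.013438 = 1.8960.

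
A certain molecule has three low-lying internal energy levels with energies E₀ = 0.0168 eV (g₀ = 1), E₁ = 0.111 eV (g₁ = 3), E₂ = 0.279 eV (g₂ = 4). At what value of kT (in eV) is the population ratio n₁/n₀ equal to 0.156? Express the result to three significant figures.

n₁/n₀ = (g₁/g₀) exp[−(E₁−E₀)/kT] = 0.156.
⇒ (E₁−E₀)/kT = ln((3/1)/0.156) = ln(19.231) = 2.9565.
kT = 0.0942 eV / 2.9565 = 0.0319 eV.

0.0319 eV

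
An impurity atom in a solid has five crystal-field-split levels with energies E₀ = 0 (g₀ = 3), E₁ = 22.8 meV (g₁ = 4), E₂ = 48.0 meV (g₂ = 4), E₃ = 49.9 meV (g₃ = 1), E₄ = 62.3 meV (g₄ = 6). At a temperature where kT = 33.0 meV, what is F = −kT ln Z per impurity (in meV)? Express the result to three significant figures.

-64.5 meV

Eᵢ/kT = 0, 0.69091, 1.4545, 1.5121, 1.8879.
Z = Σ gᵢe^(−Eᵢ/kT) = 3·e^(−0) + 4·e^(−0.69091) + 4·e^(−1.4545) + 1·e^(−1.5121) + 6·e^(−1.8879) = 3.0000 + 2.0045 + 0.93407 + 0.22045 + 0.90834 = 7.0674.
F = −kT ln Z = −33.0 × ln(7.0674) = −33.0 × 1.9555 = -64.5 meV.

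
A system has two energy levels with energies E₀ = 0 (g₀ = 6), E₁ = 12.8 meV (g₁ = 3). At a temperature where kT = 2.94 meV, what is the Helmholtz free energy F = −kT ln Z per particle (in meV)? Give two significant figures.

Eᵢ/kT = 0, 4.354.
Z = Σ gᵢe^(−Eᵢ/kT) = 6·e^(−0) + 3·e^(−4.354) = 6.000 + 0.03857 = 6.039.
F = −kT ln Z = −2.94 × ln(6.039) = −2.94 × 1.798 = -5.3 meV.

-5.3 meV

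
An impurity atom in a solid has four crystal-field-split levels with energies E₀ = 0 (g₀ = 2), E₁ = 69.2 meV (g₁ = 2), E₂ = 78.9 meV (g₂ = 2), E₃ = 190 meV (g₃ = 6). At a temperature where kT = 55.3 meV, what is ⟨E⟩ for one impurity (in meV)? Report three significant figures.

35.2 meV

Eᵢ/kT = 0, 1.2514, 1.4268, 3.4358.
Z = Σ gᵢe^(−Eᵢ/kT) = 2·e^(−0) + 2·e^(−1.2514) + 2·e^(−1.4268) + 6·e^(−3.4358) = 2.0000 + 0.57221 + 0.48015 + 0.19320 = 3.2456.
⟨E⟩ = Σ Eᵢ gᵢe^(−Eᵢ/kT) / Z = (0·2.0000 + 69.2·0.57221 + 78.9·0.48015 + 190·0.19320) / 3.2456 = 35.2 meV.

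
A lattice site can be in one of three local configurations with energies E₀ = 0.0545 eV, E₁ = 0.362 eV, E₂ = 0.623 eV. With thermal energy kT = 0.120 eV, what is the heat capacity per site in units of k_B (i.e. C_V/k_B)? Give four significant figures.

Eᵢ/kT = 0.454167, 3.01667, 5.19167.
Z = Σ e^(−Eᵢ/kT) = e^(−0.454167) + e^(−3.01667) + e^(−5.19167) = 0.634977 + 0.0489640 + 0.00556271 = 0.689504.
⟨E⟩ = 0.0809231 eV, ⟨E²⟩ = 0.0151725 eV².
C_V/k_B = (⟨E²⟩ − ⟨E⟩²)/(kT)² = (0.0151725 − 0.00654855)/0.0144000 = 0.5989.

0.5989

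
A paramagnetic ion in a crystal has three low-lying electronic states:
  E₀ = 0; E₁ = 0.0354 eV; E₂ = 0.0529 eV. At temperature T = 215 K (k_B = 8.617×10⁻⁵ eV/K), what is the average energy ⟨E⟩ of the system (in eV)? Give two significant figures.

0.0069 eV

k_BT = 8.617×10⁻⁵ × 215 K = 0.01853 eV.
Eᵢ/kT = 0, 1.910, 2.855.
Z = Σ e^(−Eᵢ/kT) = e^(−0) + e^(−1.910) + e^(−2.855) = 1.000 + 0.1481 + 0.05756 = 1.206.
⟨E⟩ = Σ Eᵢ e^(−Eᵢ/kT) / Z = (0·1.000 + 0.0354·0.1481 + 0.0529·0.05756) / 1.206 = 0.0069 eV.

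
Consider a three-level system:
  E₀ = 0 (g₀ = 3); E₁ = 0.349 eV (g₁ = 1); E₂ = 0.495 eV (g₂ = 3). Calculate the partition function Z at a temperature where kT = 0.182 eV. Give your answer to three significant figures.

Z = 3.34

Eᵢ/kT = 0, 1.9176, 2.7198.
Z = Σ gᵢe^(−Eᵢ/kT) = 3·e^(−0) + 1·e^(−1.9176) + 3·e^(−2.7198) = 3.0000 + 0.14696 + 0.19766 = 3.3446.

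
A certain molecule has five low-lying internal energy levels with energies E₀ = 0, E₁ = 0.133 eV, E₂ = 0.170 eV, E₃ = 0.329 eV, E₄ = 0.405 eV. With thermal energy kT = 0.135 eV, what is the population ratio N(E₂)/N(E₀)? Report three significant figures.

n₂/n₀ = exp[−(E₂−E₀)/kT] = exp(−(0.170 eV)/(0.135 eV)) = exp(-1.2593) = 0.284.

0.284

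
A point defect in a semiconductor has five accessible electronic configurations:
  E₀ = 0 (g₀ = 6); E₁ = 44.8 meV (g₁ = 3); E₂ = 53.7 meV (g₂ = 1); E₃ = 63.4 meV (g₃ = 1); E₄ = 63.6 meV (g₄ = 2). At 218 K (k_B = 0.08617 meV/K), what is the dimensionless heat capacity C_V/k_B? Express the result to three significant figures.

0.465

k_BT = 0.08617 × 218 K = 18.785 meV.
Eᵢ/kT = 0, 2.3849, 2.8587, 3.3750, 3.3857.
Z = Σ gᵢe^(−Eᵢ/kT) = 6·e^(−0) + 3·e^(−2.3849) + 1·e^(−2.8587) + 1·e^(−3.3750) + 2·e^(−3.3857) = 6.0000 + 0.27629 + 0.057343 + 0.034218 + 0.067708 = 6.4356.
⟨E⟩ = 3.4080 meV, ⟨E²⟩ = 175.79 meV².
C_V/k_B = (⟨E²⟩ − ⟨E⟩²)/(kT)² = (175.79 − 11.614)/352.88 = 0.465.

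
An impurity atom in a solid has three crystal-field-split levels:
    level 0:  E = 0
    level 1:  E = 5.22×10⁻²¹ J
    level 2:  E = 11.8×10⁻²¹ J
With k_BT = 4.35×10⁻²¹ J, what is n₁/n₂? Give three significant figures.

4.54

n₁/n₂ = exp[−(E₁−E₂)/kT] = exp(−(-6.58 ×10⁻²¹ J)/(4.35 ×10⁻²¹ J)) = exp(1.5126) = 4.54.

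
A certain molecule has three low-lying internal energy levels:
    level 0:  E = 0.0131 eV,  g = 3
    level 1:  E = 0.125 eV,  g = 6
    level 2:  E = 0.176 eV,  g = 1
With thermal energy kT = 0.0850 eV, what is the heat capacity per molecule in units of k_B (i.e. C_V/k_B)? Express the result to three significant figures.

0.445

Eᵢ/kT = 0.15412, 1.4706, 2.0706.
Z = Σ gᵢe^(−Eᵢ/kT) = 3·e^(−0.15412) + 6·e^(−1.4706) + 1·e^(−2.0706) = 2.5715 + 1.3787 + 0.12611 = 4.0763.
⟨E⟩ = 0.055987 eV, ⟨E²⟩ = 0.0063513 eV².
C_V/k_B = (⟨E²⟩ − ⟨E⟩²)/(kT)² = (0.0063513 − 0.0031345)/0.0072250 = 0.445.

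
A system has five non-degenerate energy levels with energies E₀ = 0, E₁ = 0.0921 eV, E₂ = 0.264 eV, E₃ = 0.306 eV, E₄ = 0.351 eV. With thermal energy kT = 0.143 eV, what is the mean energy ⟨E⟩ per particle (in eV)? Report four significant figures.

Eᵢ/kT = 0, 0.644056, 1.84615, 2.13986, 2.45455.
Z = Σ e^(−Eᵢ/kT) = e^(−0) + e^(−0.644056) + e^(−1.84615) + e^(−2.13986) + e^(−2.45455) = 1.00000 + 0.525158 + 0.157844 + 0.117671 + 0.0859018 = 1.88657.
⟨E⟩ = Σ Eᵢ e^(−Eᵢ/kT) / Z = (0·1.00000 + 0.0921·0.525158 + 0.264·0.157844 + 0.306·0.117671 + 0.351·0.0859018) / 1.88657 = 0.08279 eV.

0.08279 eV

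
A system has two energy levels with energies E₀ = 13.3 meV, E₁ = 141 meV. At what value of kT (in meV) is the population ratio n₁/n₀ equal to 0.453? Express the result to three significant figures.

n₁/n₀ = exp[−(E₁−E₀)/kT] = 0.453.
⇒ (E₁−E₀)/kT = ln(1/0.453) = ln(2.2075) = 0.79186.
kT = 127.7 meV / 0.79186 = 161 meV.

161 meV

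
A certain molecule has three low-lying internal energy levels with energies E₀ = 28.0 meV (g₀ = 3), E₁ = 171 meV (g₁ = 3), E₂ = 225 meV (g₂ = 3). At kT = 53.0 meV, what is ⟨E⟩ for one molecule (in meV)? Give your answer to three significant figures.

41.2 meV

Eᵢ/kT = 0.52830, 3.2264, 4.2453.
Z = Σ gᵢe^(−Eᵢ/kT) = 3·e^(−0.52830) + 3·e^(−3.2264) + 3·e^(−4.2453) = 1.7688 + 0.11910 + 0.042994 = 1.9309.
⟨E⟩ = Σ Eᵢ gᵢe^(−Eᵢ/kT) / Z = (28.0·1.7688 + 171·0.11910 + 225·0.042994) / 1.9309 = 41.2 meV.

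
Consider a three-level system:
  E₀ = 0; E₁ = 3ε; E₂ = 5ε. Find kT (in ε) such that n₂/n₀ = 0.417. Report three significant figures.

5.72 ε

n₂/n₀ = exp[−(E₂−E₀)/kT] = 0.417.
⇒ (E₂−E₀)/kT = ln(1/0.417) = ln(2.3981) = 0.87468.
kT = 5ε / 0.87468 = 5.72 ε.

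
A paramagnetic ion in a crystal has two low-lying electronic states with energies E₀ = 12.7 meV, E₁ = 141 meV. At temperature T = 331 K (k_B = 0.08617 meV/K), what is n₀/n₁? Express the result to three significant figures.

k_BT = 0.08617 × 331 K = 28.522 meV.
n₀/n₁ = exp[−(E₀−E₁)/kT] = exp(−(-128.3 meV)/(28.522 meV)) = exp(4.4983) = 89.9.

89.9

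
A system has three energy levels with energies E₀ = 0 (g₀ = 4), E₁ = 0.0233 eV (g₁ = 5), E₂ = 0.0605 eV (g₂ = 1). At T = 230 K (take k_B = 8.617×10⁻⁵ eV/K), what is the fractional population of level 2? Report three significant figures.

k_BT = 8.617×10⁻⁵ × 230 K = 0.019819 eV.
Eᵢ/kT = 0, 1.1756, 3.0526.
Z = Σ gᵢe^(−Eᵢ/kT) = 4·e^(−0) + 5·e^(−1.1756) + 1·e^(−3.0526) = 4.0000 + 1.5432 + 0.047236 = 5.5904.
P₂ = g₂ e^(−E₂/kT) / Z = 0.047236/5.5904 = 0.00845.

0.00845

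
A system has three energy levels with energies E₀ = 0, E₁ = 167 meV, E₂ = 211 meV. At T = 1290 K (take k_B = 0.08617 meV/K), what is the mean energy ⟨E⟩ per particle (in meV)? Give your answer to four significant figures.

50.12 meV

k_BT = 0.08617 × 1290 K = 111.159 meV.
Eᵢ/kT = 0, 1.50235, 1.89818.
Z = Σ e^(−Eᵢ/kT) = e^(−0) + e^(−1.50235) + e^(−1.89818) = 1.00000 + 0.222606 + 0.149841 = 1.37245.
⟨E⟩ = Σ Eᵢ e^(−Eᵢ/kT) / Z = (0·1.00000 + 167·0.222606 + 211·0.149841) / 1.37245 = 50.12 meV.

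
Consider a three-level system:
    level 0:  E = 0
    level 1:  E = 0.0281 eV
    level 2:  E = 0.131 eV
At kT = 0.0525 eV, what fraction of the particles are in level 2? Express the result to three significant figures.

0.0494

Eᵢ/kT = 0, 0.53524, 2.4952.
Z = Σ e^(−Eᵢ/kT) = e^(−0) + e^(−0.53524) + e^(−2.4952) = 1.0000 + 0.58553 + 0.082480 = 1.6680.
P₂ = e^(−E₂/kT) / Z = 0.082480/1.6680 = 0.0494.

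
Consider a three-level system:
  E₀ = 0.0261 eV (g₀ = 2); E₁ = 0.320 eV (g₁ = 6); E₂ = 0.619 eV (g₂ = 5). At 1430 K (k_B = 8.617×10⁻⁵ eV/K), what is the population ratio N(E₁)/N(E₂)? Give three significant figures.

k_BT = 8.617×10⁻⁵ × 1430 K = 0.12322 eV.
n₁/n₂ = (g₁/g₂) exp[−(E₁−E₂)/kT] = (6/5) × exp(−(-0.299 eV)/(0.12322 eV)) = (6/5) × exp(2.4266) = 13.6.

13.6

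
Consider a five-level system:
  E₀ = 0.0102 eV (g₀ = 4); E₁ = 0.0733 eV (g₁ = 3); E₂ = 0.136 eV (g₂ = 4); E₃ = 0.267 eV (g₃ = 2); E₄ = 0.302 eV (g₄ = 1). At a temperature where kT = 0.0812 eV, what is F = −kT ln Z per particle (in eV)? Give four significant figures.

Eᵢ/kT = 0.125616, 0.902709, 1.67488, 3.28818, 3.71921.
Z = Σ gᵢe^(−Eᵢ/kT) = 4·e^(−0.125616) + 3·e^(−0.902709) + 4·e^(−1.67488) + 2·e^(−3.28818) + 1·e^(−3.71921) = 3.52781 + 1.21641 + 0.749323 + 0.0746434 + 0.0242531 = 5.59244.
F = −kT ln Z = −0.0812 × ln(5.59244) = −0.0812 × 1.72142 = -0.1398 eV.

-0.1398 eV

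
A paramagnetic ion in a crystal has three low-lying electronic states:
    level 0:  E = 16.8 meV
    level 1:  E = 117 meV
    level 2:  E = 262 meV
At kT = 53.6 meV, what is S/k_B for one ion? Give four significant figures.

Eᵢ/kT = 0.313433, 2.18284, 4.88806.
Z = Σ e^(−Eᵢ/kT) = e^(−0.313433) + e^(−2.18284) + e^(−4.88806) = 0.730933 + 0.112721 + 0.00753603 = 0.851190.
⟨E⟩ = Σ EᵢPᵢ = 32.2401 meV.
S/k_B = ln Z + ⟨E⟩/kT = ln(0.851190) + 32.2401/53.6 = -0.161120 + 0.601494 = 0.4404.

0.4404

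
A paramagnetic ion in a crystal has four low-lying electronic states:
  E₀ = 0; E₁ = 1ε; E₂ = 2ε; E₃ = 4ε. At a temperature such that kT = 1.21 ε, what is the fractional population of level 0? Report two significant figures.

Eᵢ/kT = 0, 0.8264, 1.653, 3.306.
Z = Σ e^(−Eᵢ/kT) = e^(−0) + e^(−0.8264) + e^(−1.653) + e^(−3.306) = 1.000 + 0.4376 + 0.1915 + 0.03666 = 1.666.
P₀ = e^(−E₀/kT) / Z = 1.000/1.666 = 0.60.

0.60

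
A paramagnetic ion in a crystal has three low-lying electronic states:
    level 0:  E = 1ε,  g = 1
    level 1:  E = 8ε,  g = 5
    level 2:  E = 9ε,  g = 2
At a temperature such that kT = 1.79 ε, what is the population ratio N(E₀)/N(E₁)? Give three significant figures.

n₀/n₁ = (g₀/g₁) exp[−(E₀−E₁)/kT] = (1/5) × exp(−(-7ε)/(1.79ε)) = (1/5) × exp(3.9106) = 9.99.

9.99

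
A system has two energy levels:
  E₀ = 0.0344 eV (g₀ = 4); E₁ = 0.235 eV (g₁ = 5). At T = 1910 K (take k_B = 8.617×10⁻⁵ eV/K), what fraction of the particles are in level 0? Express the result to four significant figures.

0.7302

k_BT = 8.617×10⁻⁵ × 1910 K = 0.164585 eV.
Eᵢ/kT = 0.209011, 1.42783.
Z = Σ gᵢe^(−Eᵢ/kT) = 4·e^(−0.209011) + 5·e^(−1.42783) = 3.24555 + 1.19914 = 4.44469.
P₀ = g₀ e^(−E₀/kT) / Z = 3.24555/4.44469 = 0.7302.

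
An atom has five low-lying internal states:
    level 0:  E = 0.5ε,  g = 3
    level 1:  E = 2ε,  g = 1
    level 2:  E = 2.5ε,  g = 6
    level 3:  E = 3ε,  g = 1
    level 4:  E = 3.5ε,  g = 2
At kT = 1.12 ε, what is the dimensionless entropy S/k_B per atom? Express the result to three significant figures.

2.12

Eᵢ/kT = 0.44643, 1.7857, 2.2321, 2.6786, 3.1250.
Z = Σ gᵢe^(−Eᵢ/kT) = 3·e^(−0.44643) + 1·e^(−1.7857) + 6·e^(−2.2321) + 1·e^(−2.6786) + 2·e^(−3.1250) = 1.9197 + 0.16768 + 0.64382 + 0.068659 + 0.087874 = 2.8877.
⟨E⟩ = Σ EᵢPᵢ = 1.1837 ε.
S/k_B = ln Z + ⟨E⟩/kT = ln(2.8877) + 1.1837/1.12 = 1.0605 + 1.0569 = 2.12.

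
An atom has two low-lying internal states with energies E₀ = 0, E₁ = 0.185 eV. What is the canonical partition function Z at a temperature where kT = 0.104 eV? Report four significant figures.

Z = 1.169

Eᵢ/kT = 0, 1.77885.
Z = Σ e^(−Eᵢ/kT) = e^(−0) + e^(−1.77885) = 1.00000 + 0.168832 = 1.16883.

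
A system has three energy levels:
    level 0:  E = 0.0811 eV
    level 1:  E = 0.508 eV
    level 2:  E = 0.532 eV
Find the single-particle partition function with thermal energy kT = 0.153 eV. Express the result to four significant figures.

Z = 0.6556

Eᵢ/kT = 0.530065, 3.32026, 3.47712.
Z = Σ e^(−Eᵢ/kT) = e^(−0.530065) + e^(−3.32026) + e^(−3.47712) = 0.588567 + 0.0361434 + 0.0308963 = 0.655607.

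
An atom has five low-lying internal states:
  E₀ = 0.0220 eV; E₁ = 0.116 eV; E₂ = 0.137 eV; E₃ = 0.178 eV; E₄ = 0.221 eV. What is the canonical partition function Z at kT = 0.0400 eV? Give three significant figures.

Eᵢ/kT = 0.55000, 2.9000, 3.4250, 4.4500, 5.5250.
Z = Σ e^(−Eᵢ/kT) = e^(−0.55000) + e^(−2.9000) + e^(−3.4250) + e^(−4.4500) + e^(−5.5250) = 0.57695 + 0.055023 + 0.032549 + 0.011679 + 0.0039859 = 0.68019.

Z = 0.680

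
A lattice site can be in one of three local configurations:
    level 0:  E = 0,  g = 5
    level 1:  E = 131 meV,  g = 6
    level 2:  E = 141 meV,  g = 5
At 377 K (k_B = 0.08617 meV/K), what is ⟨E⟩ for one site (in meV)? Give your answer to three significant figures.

k_BT = 0.08617 × 377 K = 32.486 meV.
Eᵢ/kT = 0, 4.0325, 4.3403.
Z = Σ gᵢe^(−Eᵢ/kT) = 5·e^(−0) + 6·e^(−4.0325) + 5·e^(−4.3403) = 5.0000 + 0.10638 + 0.065163 = 5.1715.
⟨E⟩ = Σ Eᵢ gᵢe^(−Eᵢ/kT) / Z = (0·5.0000 + 131·0.10638 + 141·0.065163) / 5.1715 = 4.47 meV.

4.47 meV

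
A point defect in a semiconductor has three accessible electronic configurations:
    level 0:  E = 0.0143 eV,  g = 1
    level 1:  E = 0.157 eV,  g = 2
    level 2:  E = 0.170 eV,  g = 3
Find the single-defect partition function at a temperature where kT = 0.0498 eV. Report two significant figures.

Z = 0.93

Eᵢ/kT = 0.2871, 3.153, 3.414.
Z = Σ gᵢe^(−Eᵢ/kT) = 1·e^(−0.2871) + 2·e^(−3.153) + 3·e^(−3.414) = 0.7504 + 0.08545 + 0.09873 = 0.9346.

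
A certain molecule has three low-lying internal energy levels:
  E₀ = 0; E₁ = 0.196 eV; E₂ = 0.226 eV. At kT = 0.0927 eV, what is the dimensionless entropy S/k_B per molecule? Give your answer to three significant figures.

0.577

Eᵢ/kT = 0, 2.1143, 2.4380.
Z = Σ e^(−Eᵢ/kT) = e^(−0) + e^(−2.1143) + e^(−2.4380) = 1.0000 + 0.12072 + 0.087335 = 1.2081.
⟨E⟩ = Σ EᵢPᵢ = 0.035923 eV.
S/k_B = ln Z + ⟨E⟩/kT = ln(1.2081) + 0.035923/0.0927 = 0.18905 + 0.38752 = 0.577.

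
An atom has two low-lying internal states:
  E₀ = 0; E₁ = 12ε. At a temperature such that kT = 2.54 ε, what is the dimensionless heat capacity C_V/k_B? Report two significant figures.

Eᵢ/kT = 0, 4.724.
Z = Σ e^(−Eᵢ/kT) = e^(−0) + e^(−4.724) = 1.000 + 0.008880 = 1.009.
⟨E⟩ = 0.1056 ε, ⟨E²⟩ = 1.267 ε².
C_V/k_B = (⟨E²⟩ − ⟨E⟩²)/(kT)² = (1.267 − 0.01115)/6.452 = 0.19.

0.19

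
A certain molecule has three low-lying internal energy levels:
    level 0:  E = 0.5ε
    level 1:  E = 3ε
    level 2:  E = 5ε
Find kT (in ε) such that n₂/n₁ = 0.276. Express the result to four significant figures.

n₂/n₁ = exp[−(E₂−E₁)/kT] = 0.276.
⇒ (E₂−E₁)/kT = ln(1/0.276) = ln(3.62319) = 1.28735.
kT = 2ε / 1.28735 = 1.554 ε.

1.554 ε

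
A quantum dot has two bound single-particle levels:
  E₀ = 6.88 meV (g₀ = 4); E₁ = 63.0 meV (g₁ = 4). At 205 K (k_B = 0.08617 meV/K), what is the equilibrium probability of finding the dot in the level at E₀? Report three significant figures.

0.960

k_BT = 0.08617 × 205 K = 17.665 meV.
Eᵢ/kT = 0.38947, 3.5664.
Z = Σ gᵢe^(−Eᵢ/kT) = 4·e^(−0.38947) + 4·e^(−3.5664) = 2.7097 + 0.11303 = 2.8227.
P₀ = g₀ e^(−E₀/kT) / Z = 2.7097/2.8227 = 0.960.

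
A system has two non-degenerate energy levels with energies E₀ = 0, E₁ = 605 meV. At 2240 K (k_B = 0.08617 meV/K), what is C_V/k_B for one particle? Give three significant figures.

k_BT = 0.08617 × 2240 K = 193.02 meV.
Eᵢ/kT = 0, 3.1344.
Z = Σ e^(−Eᵢ/kT) = e^(−0) + e^(−3.1344) = 1.0000 + 0.043526 = 1.0435.
⟨E⟩ = 25.235 meV, ⟨E²⟩ = 15267 meV².
C_V/k_B = (⟨E²⟩ − ⟨E⟩²)/(kT)² = (15267 − 636.81)/37257 = 0.393.

0.393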